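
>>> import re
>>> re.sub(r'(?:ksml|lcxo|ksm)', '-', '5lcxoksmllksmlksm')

'5--l--'

`|` is ordered: at each position the engine commits to the first alternative that works.
`sub` substitutes '-' at each match site.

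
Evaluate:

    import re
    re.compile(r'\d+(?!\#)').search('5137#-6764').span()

The negative lookaround is zero-width — it rules out positions where the adjacent text would match, without consuming anything.
`search` walks the string left to right and returns the first match it finds.
The match spans [0:3] → '513'.

(0, 3)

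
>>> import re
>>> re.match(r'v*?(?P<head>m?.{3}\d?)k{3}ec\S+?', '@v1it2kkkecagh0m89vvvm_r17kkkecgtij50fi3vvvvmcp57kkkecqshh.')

`match` is anchored at position 0; if the pattern doesn't fit there, it returns None.
Here the pattern fails at index 0, so the call returns None.

None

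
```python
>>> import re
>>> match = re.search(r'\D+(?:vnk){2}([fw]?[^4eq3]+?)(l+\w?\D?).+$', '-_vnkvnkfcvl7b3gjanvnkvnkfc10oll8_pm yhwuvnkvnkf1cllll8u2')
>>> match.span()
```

The pattern matches one or more of a non-digit, then the literal 'vnk' repeated 2 times; then optionally one of [fw], then one or more of any character except [4eq3] (lazy) (captured); then one or more of the literal 'l', then optionally a word character, then optionally a non-digit (captured); then one or more of any character; then anchored at the end.
`search` walks the string left to right and returns the first match it finds.
The match spans [0:57] → '-_vnkvnkfcvl7b3gjanvnkvnkfc10oll8_pm yhwuvnkvnkf1cllll8u2'.
Captured: group 1 = 'fcv', group 2 = 'l7b'.

(0, 57)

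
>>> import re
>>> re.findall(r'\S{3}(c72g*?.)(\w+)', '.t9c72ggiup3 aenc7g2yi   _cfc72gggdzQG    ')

[('c72g', 'giup3'), ('c72g', 'ggdzQG')]

A `+?`/`*?`/`{m,n}?` starts at its minimum and grows only as far as needed for what follows to match.
`findall` packs the 2 group values into a tuple for every match.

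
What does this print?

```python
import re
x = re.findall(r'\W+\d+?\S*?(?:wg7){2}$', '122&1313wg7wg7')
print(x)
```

['&1313wg7wg7']

This matches one or more of a non-word character, then one or more of a digit (lazy); then zero or more of a non-whitespace character (lazy), then the literal 'wg7' repeated 2 times; then anchored at the end.
Scanning left to right: at [3:14] → '&1313wg7wg7'.
`findall` yields the raw match text (1 of them) because the pattern has no groups.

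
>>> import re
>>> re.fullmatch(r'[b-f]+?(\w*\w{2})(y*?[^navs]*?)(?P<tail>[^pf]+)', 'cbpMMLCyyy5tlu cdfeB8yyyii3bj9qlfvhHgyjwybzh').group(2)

' cdfeB8yyyii3bj9qlf'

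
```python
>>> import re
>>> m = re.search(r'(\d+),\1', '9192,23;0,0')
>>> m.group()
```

After group 1 captures some text, `\1` only succeeds where that same text appears again.
`search` walks the string left to right and returns the first match it finds.
The match spans [3:6] → '2,2'.
Captured: group 1 = '2'.

'2,2'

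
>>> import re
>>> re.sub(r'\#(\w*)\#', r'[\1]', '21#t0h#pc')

'21[t0h]pc'

Matches: at [2:7] → '#t0h#'.
`\1` in the replacement pulls in group 1's text for each match.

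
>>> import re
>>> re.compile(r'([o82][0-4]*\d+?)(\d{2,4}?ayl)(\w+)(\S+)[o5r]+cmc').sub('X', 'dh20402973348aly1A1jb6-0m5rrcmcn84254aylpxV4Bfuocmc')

'dh20402973348aly1A1jb6-0m5rrcmcnX'

Every occurrence is swapped for 'X'.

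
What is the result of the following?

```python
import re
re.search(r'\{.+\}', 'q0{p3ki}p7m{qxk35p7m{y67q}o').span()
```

(2, 26)

The match spans [2:26] → '{p3ki}p7m{qxk35p7m{y67q}'.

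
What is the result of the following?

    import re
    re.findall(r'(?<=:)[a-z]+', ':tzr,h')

['tzr']

Because the assertion is zero-width, the text it checks is not consumed and won't appear in the result.
Scanning left to right: at [1:4] → 'tzr'.
No capturing groups, so `findall` returns the 1 full match string.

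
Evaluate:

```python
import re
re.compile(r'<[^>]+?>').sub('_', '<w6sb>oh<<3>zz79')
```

Matches: at [0:6] → '<w6sb>'; at [8:12] → '<<3>'.
Each match is replaced by '_'.

'_oh_zz79'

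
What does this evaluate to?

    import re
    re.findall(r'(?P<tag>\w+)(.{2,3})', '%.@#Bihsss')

Multiple groups make `findall` return tuples — one 2-tuple for the one match.

[('Bihs', 'ss')]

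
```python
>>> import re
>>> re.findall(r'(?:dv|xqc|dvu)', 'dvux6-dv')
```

['dv', 'dv']

Branches in `(...|...)` are attempted left-to-right; the first branch that allows the whole pattern to succeed is taken.
Walking the string: at [0:2] → 'dv'; at [6:8] → 'dv'.
No capturing groups, so `findall` returns the 2 full match strings.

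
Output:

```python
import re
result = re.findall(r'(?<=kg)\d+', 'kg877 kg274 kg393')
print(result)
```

The `(?=…)`/`(?<=…)` assertion just peeks at neighbouring text; it doesn't advance the match position.
No capturing groups, so `findall` returns the 3 full match strings.

['877', '274', '393']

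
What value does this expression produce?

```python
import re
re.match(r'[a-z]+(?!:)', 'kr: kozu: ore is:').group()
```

'k'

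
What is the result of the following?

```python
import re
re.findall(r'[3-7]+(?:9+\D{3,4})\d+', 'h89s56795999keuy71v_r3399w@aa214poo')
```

['5999keuy71', '3399w@aa214']

Pattern: one or more of a character in [3-7]; then one or more of a literal '9', then 3 to 4 of a non-digit (non-capturing group); then one or more of a digit.
Walking the string: at [8:18] → '5999keuy71'; at [21:32] → '3399w@aa214'.
No capturing groups, so `findall` returns the 2 full match strings.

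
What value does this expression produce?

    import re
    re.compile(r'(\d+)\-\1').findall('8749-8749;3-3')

The backreference `\1` re-matches whatever the first group consumed, character for character.
With a single group, `findall` returns only what that group captured — 2 items.

['8749', '3']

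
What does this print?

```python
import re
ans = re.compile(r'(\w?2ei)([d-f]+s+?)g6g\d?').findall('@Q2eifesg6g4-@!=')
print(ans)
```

[('Q2ei', 'fes')]

The pattern matches optionally a word character, then the literal '2ei' (captured); then one or more of a character in [d-f], then one or more of a literal 's' (lazy) (captured); then the literal 'g6g', then optionally a digit.
Scanning left to right: at [1:12] match 'Q2eifesg6g4', groups = ('Q2ei', 'fes').
With 2 capturing groups, `findall` returns a 2-tuple per match.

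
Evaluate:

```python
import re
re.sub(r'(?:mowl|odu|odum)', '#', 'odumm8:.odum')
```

'#mm8:.#m'

`|` is ordered: at each position the engine commits to the first alternative that works.
Matches: at [0:3] → 'odu'; at [8:11] → 'odu'.
`sub` substitutes '#' at each match site.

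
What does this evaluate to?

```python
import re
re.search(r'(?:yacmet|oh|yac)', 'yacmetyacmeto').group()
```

Alternation isn't longest-match — the leftmost alternative that fits at this position is chosen.
The match spans [0:6] → 'yacmet'.

'yacmet'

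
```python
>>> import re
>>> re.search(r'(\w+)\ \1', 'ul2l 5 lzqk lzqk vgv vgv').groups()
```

The backreference `\1` re-matches whatever the first group consumed, character for character.
`re.search` tries every starting position until one works.
The match spans [7:16] → 'lzqk lzqk'.
Captured: group 1 = 'lzqk'.

('lzqk',)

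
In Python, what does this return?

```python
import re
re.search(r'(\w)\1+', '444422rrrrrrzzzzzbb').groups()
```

`\1` has to match the exact text group 1 already captured.
Unlike `match`, `search` isn't anchored — it looks for the pattern anywhere in the string.
The match spans [0:4] → '4444'.
Captured: group 1 = '4'.

('4',)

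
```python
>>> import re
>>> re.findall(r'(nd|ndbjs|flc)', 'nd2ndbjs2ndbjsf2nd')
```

['nd', 'nd', 'nd', 'nd']

Alternation tries branches left to right and keeps the first one that lets the overall match succeed at that position.
Matches: at [0:2] match 'nd', group 1 = 'nd'; at [3:5] match 'nd', group 1 = 'nd'; at [9:11] match 'nd', group 1 = 'nd'; at [16:18] match 'nd', group 1 = 'nd'.
With a single group, `findall` returns only what that group captured — 4 items.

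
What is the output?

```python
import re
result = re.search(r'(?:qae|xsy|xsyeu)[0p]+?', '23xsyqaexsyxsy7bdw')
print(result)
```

Here nothing in the string fits, so the call returns None.

None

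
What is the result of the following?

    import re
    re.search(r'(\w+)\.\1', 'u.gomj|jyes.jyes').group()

'jyes.jyes'

`\1` has to match the exact text group 1 already captured.
The match spans [7:16] → 'jyes.jyes'.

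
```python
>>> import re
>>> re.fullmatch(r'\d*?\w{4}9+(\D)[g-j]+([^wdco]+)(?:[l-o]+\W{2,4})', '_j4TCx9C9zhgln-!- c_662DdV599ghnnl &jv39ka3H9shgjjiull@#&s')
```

None

Pattern: zero or more of a digit (lazy), then exactly 4 of a word character, then one or more of the literal '9'; then a non-digit (captured); then one or more of a character in [g-j]; then one or more of any character except [wdco] (captured); then one or more of a character in [l-o], then 2 to 4 of a non-word character (non-capturing group).
`fullmatch` succeeds only if the pattern covers the string from start to end.
Here the string isn't matched end-to-end, so the call returns None.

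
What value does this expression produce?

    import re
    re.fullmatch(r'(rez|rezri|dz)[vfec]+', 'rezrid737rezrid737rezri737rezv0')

`re.fullmatch` is like wrapping the pattern in `^…$` (in single-line mode).
Here the string isn't matched end-to-end, so the call returns None.

None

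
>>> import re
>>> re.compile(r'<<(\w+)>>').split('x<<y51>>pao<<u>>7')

Matches to split on: at [1:8] → '<<y51>>'; at [11:16] → '<<u>>'.
Because the pattern has a capturing group, `split` also inserts each captured text between the pieces.

['x', 'y51', 'pao', 'u', '7']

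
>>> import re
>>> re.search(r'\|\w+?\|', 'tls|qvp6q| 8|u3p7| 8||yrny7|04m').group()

'|qvp6q|'

`search` walks the string left to right and returns the first match it finds.
The match spans [3:10] → '|qvp6q|'.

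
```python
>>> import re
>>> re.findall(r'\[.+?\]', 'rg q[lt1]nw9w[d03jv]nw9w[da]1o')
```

['[lt1]', '[d03jv]', '[da]']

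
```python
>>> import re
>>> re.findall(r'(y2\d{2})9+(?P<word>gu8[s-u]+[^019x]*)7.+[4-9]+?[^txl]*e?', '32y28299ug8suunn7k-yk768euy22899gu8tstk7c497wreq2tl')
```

[('y228', 'gu8tstk')]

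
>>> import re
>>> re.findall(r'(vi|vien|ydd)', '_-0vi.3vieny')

Branches in `(...|...)` are attempted left-to-right; the first branch that allows the whole pattern to succeed is taken.
Matches: at [3:5] match 'vi', group 1 = 'vi'; at [7:9] match 'vi', group 1 = 'vi'.
With a single group, `findall` returns only what that group captured — 2 items.

['vi', 'vi']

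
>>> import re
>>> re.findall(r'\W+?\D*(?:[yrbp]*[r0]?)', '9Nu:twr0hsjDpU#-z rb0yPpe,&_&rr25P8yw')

The pattern matches one or more of a non-word character (lazy), then zero or more of a non-digit; then zero or more of one of [yrbp], then optionally one of [r0] (non-capturing group).
Walking the string: at [3:8] → ':twr0'; at [14:21] → '#-z rb0'; at [25:31] → ',&_&rr'.
With no groups in the pattern, `findall` gives back each whole match — 3 here.

[':twr0', '#-z rb0', ',&_&rr']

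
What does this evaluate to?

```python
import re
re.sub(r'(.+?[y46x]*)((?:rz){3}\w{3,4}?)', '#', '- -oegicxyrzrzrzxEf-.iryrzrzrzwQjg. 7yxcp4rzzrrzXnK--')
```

Pattern: one or more of any character (lazy), then zero or more of one of [y46x] (captured); then the literal 'rz' repeated 3 times, then 3 to 4 of a word character (lazy) (captured).
With the lazy modifier that quantifier settles for the fewest repetitions that let the rest of the pattern succeed (the atoms after it are unaffected and can still be greedy).
Matches: at [0:19] → '- -oegicxyrzrzrzxEf'; at [19:33] → '-.iryrzrzrzwQj'.
Each match is replaced by '#'.

'##g. 7yxcp4rzzrrzXnK--'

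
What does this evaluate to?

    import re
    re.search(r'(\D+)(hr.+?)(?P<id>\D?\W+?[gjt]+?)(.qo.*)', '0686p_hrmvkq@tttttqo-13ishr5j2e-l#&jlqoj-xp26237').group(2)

The match spans [4:48] → 'p_hrmvkq@tttttqo-13ishr5j2e-l#&jlqoj-xp26237'.
Captured: group 1 = 'p_', group 2 = 'hrmvk', group 3 = 'q@tttt', group 4 = 'tqo-13ishr5j2e-l#&jlqoj-xp26237'.

'hrmvk'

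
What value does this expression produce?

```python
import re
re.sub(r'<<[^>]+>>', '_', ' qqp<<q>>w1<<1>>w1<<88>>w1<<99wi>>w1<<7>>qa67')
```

Matches: at [4:9] → '<<q>>'; at [11:16] → '<<1>>'; at [18:24] → '<<88>>'; at [26:34] → '<<99wi>>'; at [36:41] → '<<7>>'.
Each match is replaced by '_'.

' qqp_w1_w1_w1_w1_qa67'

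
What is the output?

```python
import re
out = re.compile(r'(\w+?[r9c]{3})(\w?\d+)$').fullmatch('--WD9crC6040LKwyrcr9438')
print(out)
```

The pattern matches one or more of a word character (lazy), then exactly 3 of one of [r9c] (captured); then optionally a word character, then one or more of a digit (captured); then anchored at the end.
`re.fullmatch` requires the pattern to consume the entire string.
Here the string isn't matched end-to-end, so the call returns None.

None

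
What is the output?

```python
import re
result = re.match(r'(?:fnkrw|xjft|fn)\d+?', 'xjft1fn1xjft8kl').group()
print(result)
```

xjft1

`re.match` only tries the pattern at the start of the string.
The match spans [0:5] → 'xjft1'.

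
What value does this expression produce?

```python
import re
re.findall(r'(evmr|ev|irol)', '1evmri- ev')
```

['evmr', 'ev']

`|` is ordered: at each position the engine commits to the first alternative that works.
Scanning left to right: at [1:5] match 'evmr', group 1 = 'evmr'; at [8:10] match 'ev', group 1 = 'ev'.
Because there's exactly one group, `findall` drops the full match and keeps group 1 from each hit.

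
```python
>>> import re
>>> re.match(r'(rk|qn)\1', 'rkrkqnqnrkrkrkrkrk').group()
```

With `match`, the pattern is implicitly anchored at the beginning.
The match spans [0:4] → 'rkrk'.

'rkrk'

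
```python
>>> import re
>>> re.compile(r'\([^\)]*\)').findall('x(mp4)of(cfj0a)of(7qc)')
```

['(mp4)', '(cfj0a)', '(7qc)']

No capturing groups, so `findall` returns the 3 full match strings.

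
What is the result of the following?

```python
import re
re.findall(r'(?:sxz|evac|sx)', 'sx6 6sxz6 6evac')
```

`|` is ordered: at each position the engine commits to the first alternative that works.
`findall` yields the raw match text (3 of them) because the pattern has no groups.

['sx', 'sxz', 'evac']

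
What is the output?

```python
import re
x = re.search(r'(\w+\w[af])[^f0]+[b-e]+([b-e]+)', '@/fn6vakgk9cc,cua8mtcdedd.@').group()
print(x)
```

fn6vakgk9cc,cua8mtcdedd

The match spans [2:25] → 'fn6vakgk9cc,cua8mtcdedd'.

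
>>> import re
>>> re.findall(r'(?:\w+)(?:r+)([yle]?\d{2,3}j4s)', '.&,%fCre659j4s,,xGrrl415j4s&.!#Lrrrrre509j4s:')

['e659j4s', 'l415j4s', 'e509j4s']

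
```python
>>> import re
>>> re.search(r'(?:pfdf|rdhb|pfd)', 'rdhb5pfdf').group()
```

'rdhb'

`search` walks the string left to right and returns the first match it finds.
The match spans [0:4] → 'rdhb'.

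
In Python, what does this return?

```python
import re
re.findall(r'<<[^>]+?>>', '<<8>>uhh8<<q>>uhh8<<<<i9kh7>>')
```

['<<8>>', '<<q>>', '<<<<i9kh7>>']

Scanning left to right: at [0:5] → '<<8>>'; at [9:14] → '<<q>>'; at [18:29] → '<<<<i9kh7>>'.
Since nothing is captured, `findall` lists the 3 matched substrings directly.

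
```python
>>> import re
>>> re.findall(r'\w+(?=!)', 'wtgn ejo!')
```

['ejo']

The positive lookaround only admits positions where the adjacent text matches; those characters stay outside the span.
Scanning left to right: at [5:8] → 'ejo'.
`findall` yields the raw match text (1 of them) because the pattern has no groups.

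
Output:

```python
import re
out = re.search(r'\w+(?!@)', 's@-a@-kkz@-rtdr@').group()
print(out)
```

`(?!…)`/`(?<!…)` only lets a position through if the neighbouring text does NOT match; no characters are consumed.
`search` walks the string left to right and returns the first match it finds.
The match spans [6:8] → 'kk'.

kk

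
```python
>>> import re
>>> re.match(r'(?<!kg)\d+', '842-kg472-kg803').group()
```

'842'

A negative assertion filters positions out without eating any characters.
`re.match` won't scan ahead — the pattern has to work from the very first character.
The match spans [0:3] → '842'.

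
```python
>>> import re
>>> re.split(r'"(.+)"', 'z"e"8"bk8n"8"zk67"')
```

Because the pattern has a capturing group, `split` also inserts each captured text between the pieces.

['z', 'e"8"bk8n"8"zk67', '']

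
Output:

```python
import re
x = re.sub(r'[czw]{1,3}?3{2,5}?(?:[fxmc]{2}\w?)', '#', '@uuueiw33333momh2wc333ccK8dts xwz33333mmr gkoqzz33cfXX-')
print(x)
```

@uuueiw33333momh2#8dts x# gkoq#X-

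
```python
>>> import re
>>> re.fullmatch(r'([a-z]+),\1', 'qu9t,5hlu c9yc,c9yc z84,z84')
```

`fullmatch` succeeds only if the pattern covers the string from start to end.
Here the string isn't matched end-to-end, so the call returns None.

None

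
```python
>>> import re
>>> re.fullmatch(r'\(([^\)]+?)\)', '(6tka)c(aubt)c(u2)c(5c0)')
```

`re.fullmatch` is like wrapping the pattern in `^…$` (in single-line mode).
Here there's no way to consume every character, so the call returns None.

None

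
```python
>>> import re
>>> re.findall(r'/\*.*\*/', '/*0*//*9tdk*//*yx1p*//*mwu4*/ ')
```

['/*0*//*9tdk*//*yx1p*//*mwu4*/']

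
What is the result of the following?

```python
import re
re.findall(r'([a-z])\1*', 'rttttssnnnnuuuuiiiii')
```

The backreference `\1` re-matches whatever the first group consumed, character for character.
With a single group, `findall` returns only what that group captured — 6 items.

['r', 't', 's', 'n', 'u', 'i']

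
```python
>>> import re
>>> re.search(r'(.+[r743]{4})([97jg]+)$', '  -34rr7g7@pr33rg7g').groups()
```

('  -34rr7g7@pr33r', 'g7g')

Pattern: one or more of any character, then exactly 4 of one of [r743] (captured); then one or more of one of [97jg] (captured); then anchored at the end.
`re.search` tries every starting position until one works.
The match spans [0:19] → '  -34rr7g7@pr33rg7g'.
Captured: group 1 = '  -34rr7g7@pr33r', group 2 = 'g7g'.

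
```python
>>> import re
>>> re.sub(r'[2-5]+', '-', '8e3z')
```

'8e-z'

The pattern matches one or more of a character in [2-5].
Matches: at [2:3] → '3'.
`sub` substitutes '-' at each match site.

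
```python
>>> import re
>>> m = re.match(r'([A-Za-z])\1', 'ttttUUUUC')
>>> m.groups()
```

('t',)

A backreference is literal: `\1` must see the identical characters the first group matched.
`re.match` won't scan ahead — the pattern has to work from the very first character.
The match spans [0:2] → 'tt'.
Captured: group 1 = 't'.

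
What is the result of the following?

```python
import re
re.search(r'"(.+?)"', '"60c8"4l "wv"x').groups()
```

('60c8',)

Because the quantifier is non-greedy, it stops expanding at the earliest point where the rest of the pattern can succeed.
`re.search` scans for the first position where the pattern succeeds.
The match spans [0:6] → '"60c8"'.
Captured: group 1 = '60c8'.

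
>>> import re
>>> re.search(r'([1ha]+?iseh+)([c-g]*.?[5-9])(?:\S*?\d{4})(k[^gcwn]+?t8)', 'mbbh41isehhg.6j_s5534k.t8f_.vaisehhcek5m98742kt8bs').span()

(5, 25)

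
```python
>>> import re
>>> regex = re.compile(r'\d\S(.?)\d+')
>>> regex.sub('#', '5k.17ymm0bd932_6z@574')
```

'#ymm#_#'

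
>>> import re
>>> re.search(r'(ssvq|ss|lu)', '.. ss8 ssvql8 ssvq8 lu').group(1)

'ss'

The match spans [3:5] → 'ss'.
Captured: group 1 = 'ss'.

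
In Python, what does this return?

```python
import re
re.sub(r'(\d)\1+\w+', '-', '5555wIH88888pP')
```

'-'

The backreference `\1` re-matches whatever the first group consumed, character for character.
Matches: at [0:14] → '5555wIH88888pP'.
`sub` substitutes '-' at each match site.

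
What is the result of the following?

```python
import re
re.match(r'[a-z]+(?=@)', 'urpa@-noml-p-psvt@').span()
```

The `(?=…)`/`(?<=…)` assertion just peeks at neighbouring text; it doesn't advance the match position.
`re.match` won't scan ahead — the pattern has to work from the very first character.
The match spans [0:4] → 'urpa'.

(0, 4)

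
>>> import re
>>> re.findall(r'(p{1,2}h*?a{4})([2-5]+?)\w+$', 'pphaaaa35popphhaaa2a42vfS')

[('pphaaaa', '3')]

2 groups means the one result is a tuple of 2 captured strings — 1 here.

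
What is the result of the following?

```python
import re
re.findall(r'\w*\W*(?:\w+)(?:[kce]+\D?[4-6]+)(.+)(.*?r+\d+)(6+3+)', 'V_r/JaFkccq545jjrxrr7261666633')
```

[('jjrxr', 'r7261666', '633')]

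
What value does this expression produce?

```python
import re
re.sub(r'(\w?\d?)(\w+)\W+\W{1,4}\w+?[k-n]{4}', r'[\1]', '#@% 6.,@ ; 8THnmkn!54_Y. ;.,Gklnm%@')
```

The pattern matches optionally a word character, then optionally a digit (captured); then one or more of a word character (captured); then one or more of a non-word character, then 1 to 4 of a non-word character, then one or more of a word character (lazy); then exactly 4 of a character in [k-n].
Each match is replaced using the text its own group 1 captured.

'#@% []![54]%@'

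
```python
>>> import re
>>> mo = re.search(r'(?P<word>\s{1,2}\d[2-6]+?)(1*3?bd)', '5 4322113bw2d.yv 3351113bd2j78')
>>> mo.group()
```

The pattern matches 1 to 2 of whitespace, then a digit, then one or more of a character in [2-6] (lazy) (captured as 'word'); then zero or more of a literal '1', then optionally the literal '3', then the literal 'bd' (captured).
The match spans [16:26] → ' 3351113bd'.

' 3351113bd'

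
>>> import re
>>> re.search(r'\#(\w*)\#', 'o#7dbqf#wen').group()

`re.search` scans for the first position where the pattern succeeds.
The match spans [1:8] → '#7dbqf#'.
Captured: group 1 = '7dbqf'.

'#7dbqf#'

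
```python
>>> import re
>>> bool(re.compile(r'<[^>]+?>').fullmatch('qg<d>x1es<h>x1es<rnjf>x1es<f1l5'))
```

False

`re.fullmatch` is like wrapping the pattern in `^…$` (in single-line mode).
Here there's no way to consume every character, so the call returns None, and `bool(None)` is False.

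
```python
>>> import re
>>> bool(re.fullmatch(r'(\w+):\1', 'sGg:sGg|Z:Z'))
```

The backreference `\1` re-matches whatever the first group consumed, character for character.
`re.fullmatch` requires the pattern to consume the entire string.
Here the pattern can't cover the whole string, so the call returns None, and `bool(None)` is False.

False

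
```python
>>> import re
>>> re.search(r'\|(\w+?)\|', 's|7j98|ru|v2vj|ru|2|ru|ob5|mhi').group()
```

'|7j98|'

`search` walks the string left to right and returns the first match it finds.
The match spans [1:7] → '|7j98|'.
Captured: group 1 = '7j98'.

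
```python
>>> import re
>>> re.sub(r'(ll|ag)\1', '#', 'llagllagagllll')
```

A backreference is literal: `\1` must see the identical characters the first group matched.
Each match is replaced by '#'.

'llagll##'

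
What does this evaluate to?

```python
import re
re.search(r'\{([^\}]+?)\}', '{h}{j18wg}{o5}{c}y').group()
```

The match spans [0:3] → '{h}'.

'{h}'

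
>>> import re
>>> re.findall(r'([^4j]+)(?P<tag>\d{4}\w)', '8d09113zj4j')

[('8d0', '9113z')]

This matches one or more of any character except [4j] (captured); then exactly 4 of a digit, then a word character (captured as 'tag').
Scanning left to right: at [0:8] match '8d09113z', groups = ('8d0', '9113z').
2 groups means the one result is a tuple of 2 captured strings — 1 here.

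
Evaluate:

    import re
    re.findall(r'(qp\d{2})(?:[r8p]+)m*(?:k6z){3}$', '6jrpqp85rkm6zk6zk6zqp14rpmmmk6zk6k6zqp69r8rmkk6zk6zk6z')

[]

Because there's exactly one group, `findall` drops the full match and keeps group 1 from each hit.
Nothing in the string satisfies the pattern, so the list is empty.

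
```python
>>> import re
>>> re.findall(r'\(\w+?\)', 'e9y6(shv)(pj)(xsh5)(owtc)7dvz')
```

['(shv)', '(pj)', '(xsh5)', '(owtc)']

Matches: at [4:9] → '(shv)'; at [9:13] → '(pj)'; at [13:19] → '(xsh5)'; at [19:25] → '(owtc)'.
With no groups in the pattern, `findall` gives back each whole match — 4 here.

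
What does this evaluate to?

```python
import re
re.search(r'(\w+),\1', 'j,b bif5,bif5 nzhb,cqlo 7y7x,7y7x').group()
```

'bif5,bif5'

`\1` has to match the exact text group 1 already captured.
Unlike `match`, `search` isn't anchored — it looks for the pattern anywhere in the string.
The match spans [4:13] → 'bif5,bif5'.
Captured: group 1 = 'bif5'.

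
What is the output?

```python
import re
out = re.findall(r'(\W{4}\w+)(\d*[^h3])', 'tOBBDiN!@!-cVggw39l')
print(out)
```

Pattern: exactly 4 of a non-word character, then one or more of a word character (captured); then zero or more of a digit, then any character except [h3] (captured).
With 2 capturing groups, `findall` returns a 2-tuple per match.

[('!@!-cVggw39', 'l')]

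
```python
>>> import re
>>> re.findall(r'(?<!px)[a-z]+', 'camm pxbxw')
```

A negative assertion filters positions out without eating any characters.
Walking the string: at [0:4] → 'camm'; at [5:10] → 'pxbxw'.
Since nothing is captured, `findall` lists the 2 matched substrings directly.

['camm', 'pxbxw']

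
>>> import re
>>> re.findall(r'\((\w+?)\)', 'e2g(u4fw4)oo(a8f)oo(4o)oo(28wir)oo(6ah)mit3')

['u4fw4', 'a8f', '4o', '28wir', '6ah']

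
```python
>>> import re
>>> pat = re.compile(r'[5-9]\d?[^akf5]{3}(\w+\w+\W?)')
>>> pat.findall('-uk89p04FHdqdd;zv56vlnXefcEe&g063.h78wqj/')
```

This matches a character in [5-9]; then optionally a digit, then exactly 3 of any character except [akf5]; then one or more of a word character, then one or more of a word character, then optionally a non-word character (captured).
Matches: at [3:15] match '89p04FHdqdd;', group 1 = 'FHdqdd;'; at [17:29] match '56vlnXefcEe&', group 1 = 'XefcEe&'; at [31:41] match '63.h78wqj/', group 1 = '8wqj/'.
`findall` collects group 1 from each match (3 total).

['FHdqdd;', 'XefcEe&', '8wqj/']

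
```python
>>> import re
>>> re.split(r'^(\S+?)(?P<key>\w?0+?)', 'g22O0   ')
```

The pattern matches anchored at the start of the string; then one or more of a non-whitespace character (lazy) (captured); then optionally a word character, then one or more of the literal '0' (lazy) (captured as 'key').
The `?` after the quantifier makes it lazy — it takes as little as possible before letting the rest of the pattern try.
Matches to split on: at [0:5] → 'g22O0'.
`re.split` interleaves the captured-group text with the surrounding fragments.

['', 'g22', 'O0', '   ']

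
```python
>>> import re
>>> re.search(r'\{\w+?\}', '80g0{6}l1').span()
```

Unlike `match`, `search` isn't anchored — it looks for the pattern anywhere in the string.
The match spans [4:7] → '{6}'.

(4, 7)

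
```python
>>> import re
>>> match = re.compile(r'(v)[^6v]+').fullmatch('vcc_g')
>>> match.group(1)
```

The pattern matches a literal 'v' (captured); then one or more of any character except [6v].
`fullmatch` succeeds only if the pattern covers the string from start to end.
The match spans [0:5] → 'vcc_g'.
Captured: group 1 = 'v'.

'v'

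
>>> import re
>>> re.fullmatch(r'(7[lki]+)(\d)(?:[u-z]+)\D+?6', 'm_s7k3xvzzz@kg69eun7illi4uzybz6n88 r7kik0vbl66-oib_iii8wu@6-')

`re.fullmatch` is like wrapping the pattern in `^…$` (in single-line mode).
Here the string isn't matched end-to-end, so the call returns None.

None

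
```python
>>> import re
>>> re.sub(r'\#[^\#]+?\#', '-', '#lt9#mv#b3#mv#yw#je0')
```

'-mv-mv-je0'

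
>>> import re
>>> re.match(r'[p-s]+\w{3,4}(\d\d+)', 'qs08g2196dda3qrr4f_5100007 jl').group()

Pattern: one or more of a character in [p-s], then 3 to 4 of a word character; then a digit, then one or more of a digit (captured).
`re.match` only tries the pattern at the start of the string.
The match spans [0:9] → 'qs08g2196'.
Captured: group 1 = '196'.

'qs08g2196'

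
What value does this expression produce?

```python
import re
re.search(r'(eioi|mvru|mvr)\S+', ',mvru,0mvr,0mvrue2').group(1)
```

Branches in `(...|...)` are attempted left-to-right; the first branch that allows the whole pattern to succeed is taken.
`re.search` scans for the first position where the pattern succeeds.
The match spans [1:18] → 'mvru,0mvr,0mvrue2'.
Captured: group 1 = 'mvru'.

'mvru'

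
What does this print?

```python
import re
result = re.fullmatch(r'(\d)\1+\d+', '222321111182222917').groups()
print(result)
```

('2',)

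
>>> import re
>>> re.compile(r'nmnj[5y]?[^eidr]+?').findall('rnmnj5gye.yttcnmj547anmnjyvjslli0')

['nmnj5g', 'nmnjyv']

The pattern matches the literal 'nmn', then the literal 'j'; then optionally one of [5y], then one or more of any character except [eidr] (lazy).
A non-greedy quantifier consumes as few characters as it can — just enough that the remainder of the pattern still matches from where it stops; whatever follows it matches normally.
Scanning left to right: at [1:7] → 'nmnj5g'; at [21:27] → 'nmnjyv'.
`findall` yields the raw match text (2 of them) because the pattern has no groups.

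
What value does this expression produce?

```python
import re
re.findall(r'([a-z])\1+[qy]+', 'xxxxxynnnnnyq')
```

A backreference is literal: `\1` must see the identical characters the first group matched.
Matches: at [0:6] match 'xxxxxy', group 1 = 'x'; at [6:13] match 'nnnnnyq', group 1 = 'n'.
One capturing group, so `findall` returns just the captured substring from each match — 2 in all.

['x', 'n']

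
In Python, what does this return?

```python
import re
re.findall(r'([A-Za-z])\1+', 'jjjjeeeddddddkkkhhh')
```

`\1` is not a pattern — it's the concrete string captured by group 1, re-applied verbatim.
Matches: at [0:4] match 'jjjj', group 1 = 'j'; at [4:7] match 'eee', group 1 = 'e'; at [7:13] match 'dddddd', group 1 = 'd'; at [13:16] match 'kkk', group 1 = 'k'; at [16:19] match 'hhh', group 1 = 'h'.
`findall` collects group 1 from each match (5 total).

['j', 'e', 'd', 'k', 'h']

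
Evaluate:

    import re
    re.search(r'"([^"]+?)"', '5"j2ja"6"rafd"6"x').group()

'"j2ja"'

The match spans [1:7] → '"j2ja"'.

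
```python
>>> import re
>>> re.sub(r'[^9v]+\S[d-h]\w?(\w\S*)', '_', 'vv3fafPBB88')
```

'vv_'

This matches one or more of any character except [9v], then a non-whitespace character; then a character in [d-h], then optionally a word character; then a word character, then zero or more of a non-whitespace character (captured).
Every occurrence is swapped for '_'.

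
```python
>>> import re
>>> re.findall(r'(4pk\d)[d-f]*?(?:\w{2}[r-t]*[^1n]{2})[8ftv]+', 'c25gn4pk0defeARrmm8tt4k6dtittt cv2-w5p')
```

['4pk0']

Pattern: the literal '4pk', then a digit (captured); then zero or more of a character in [d-f] (lazy); then exactly 2 of a word character, then zero or more of a character in [r-t], then exactly 2 of any character except [1n] (non-capturing group); then one or more of one of [8ftv].
Scanning left to right: at [5:21] match '4pk0defeARrmm8tt', group 1 = '4pk0'.
With a single group, `findall` returns only what that group captured — 1 item.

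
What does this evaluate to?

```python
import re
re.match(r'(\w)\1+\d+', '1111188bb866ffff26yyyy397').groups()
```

('1',)

`\1` is not a pattern — it's the concrete string captured by group 1, re-applied verbatim.
`re.match` won't scan ahead — the pattern has to work from the very first character.
The match spans [0:7] → '1111188'.
Captured: group 1 = '1'.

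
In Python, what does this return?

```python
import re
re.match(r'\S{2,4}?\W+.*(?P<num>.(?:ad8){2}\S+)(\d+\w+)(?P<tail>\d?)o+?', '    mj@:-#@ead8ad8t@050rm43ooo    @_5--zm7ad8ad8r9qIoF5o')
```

None

With `match`, the pattern is implicitly anchored at the beginning.
Here the string doesn't start with a match, so the call returns None.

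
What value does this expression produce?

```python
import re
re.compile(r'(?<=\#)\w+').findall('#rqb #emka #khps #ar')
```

Because the assertion is zero-width, the text it checks is not consumed and won't appear in the result.
Since nothing is captured, `findall` lists the 4 matched substrings directly.

['rqb', 'emka', 'khps', 'ar']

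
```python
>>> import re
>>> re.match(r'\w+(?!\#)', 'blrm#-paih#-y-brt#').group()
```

'blr'

A negative assertion filters positions out without eating any characters.
`re.match` only tries the pattern at the start of the string.
The match spans [0:3] → 'blr'.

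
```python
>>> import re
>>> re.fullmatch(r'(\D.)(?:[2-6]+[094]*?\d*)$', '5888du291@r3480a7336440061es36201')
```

None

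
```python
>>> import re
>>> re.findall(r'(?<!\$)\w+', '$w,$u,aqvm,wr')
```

Because the assertion is negative and zero-width, positions next to the forbidden text are skipped.
Walking the string: at [6:10] → 'aqvm'; at [11:13] → 'wr'.
`findall` yields the raw match text (2 of them) because the pattern has no groups.

['aqvm', 'wr']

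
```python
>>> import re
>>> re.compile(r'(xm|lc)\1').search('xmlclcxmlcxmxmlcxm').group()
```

'lclc'

`\1` is not a pattern — it's the concrete string captured by group 1, re-applied verbatim.
The match spans [2:6] → 'lclc'.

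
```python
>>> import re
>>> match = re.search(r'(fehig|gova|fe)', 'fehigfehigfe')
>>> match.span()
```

(0, 5)

Alternation isn't longest-match — the leftmost alternative that fits at this position is chosen.
`re.search` tries every starting position until one works.
The match spans [0:5] → 'fehig'.
Captured: group 1 = 'fehig'.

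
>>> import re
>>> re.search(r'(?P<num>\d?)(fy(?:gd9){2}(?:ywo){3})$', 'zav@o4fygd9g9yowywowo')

None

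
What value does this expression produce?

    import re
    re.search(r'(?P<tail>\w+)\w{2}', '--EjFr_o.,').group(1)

The match spans [2:8] → 'EjFr_o'.
Captured: group 1 = 'EjFr'.

'EjFr'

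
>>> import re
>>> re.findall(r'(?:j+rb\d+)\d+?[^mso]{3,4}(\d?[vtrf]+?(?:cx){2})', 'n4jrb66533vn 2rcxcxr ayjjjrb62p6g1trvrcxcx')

['rcxcx', 'trvrcxcx']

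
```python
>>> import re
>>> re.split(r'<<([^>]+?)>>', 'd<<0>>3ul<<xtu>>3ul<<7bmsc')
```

Because the pattern has a capturing group, `split` also inserts each captured text between the pieces.

['d', '0', '3ul', 'xtu', '3ul<<7bmsc']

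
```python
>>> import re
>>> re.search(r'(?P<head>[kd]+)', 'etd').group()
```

'd'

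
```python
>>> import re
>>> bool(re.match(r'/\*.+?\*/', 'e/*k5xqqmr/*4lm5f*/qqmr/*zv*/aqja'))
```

False

`re.match` only tries the pattern at the start of the string.
Here the pattern fails at index 0, so the call returns None, and `bool(None)` is False.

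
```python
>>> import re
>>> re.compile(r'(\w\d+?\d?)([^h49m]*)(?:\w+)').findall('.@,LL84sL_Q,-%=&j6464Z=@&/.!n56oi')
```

[('L84', 'sL_Q,-%=&j6'), ('n56', 'o')]

This matches a word character, then one or more of a digit (lazy), then optionally a digit (captured); then zero or more of any character except [h49m] (captured); then one or more of a word character (non-capturing group).
Multiple groups make `findall` return tuples — one 2-tuple for each match.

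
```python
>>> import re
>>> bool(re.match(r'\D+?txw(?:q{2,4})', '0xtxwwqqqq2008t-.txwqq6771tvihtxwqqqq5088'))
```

False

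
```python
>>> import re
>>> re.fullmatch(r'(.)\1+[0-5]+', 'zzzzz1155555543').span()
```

`fullmatch` succeeds only if the pattern covers the string from start to end.
The match spans [0:15] → 'zzzzz1155555543'.

(0, 15)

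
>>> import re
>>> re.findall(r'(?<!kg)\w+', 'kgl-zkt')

['kgl', 'zkt']

The negative lookaround is zero-width — it rules out positions where the adjacent text would match, without consuming anything.
Matches: at [0:3] → 'kgl'; at [4:7] → 'zkt'.
`findall` yields the raw match text (2 of them) because the pattern has no groups.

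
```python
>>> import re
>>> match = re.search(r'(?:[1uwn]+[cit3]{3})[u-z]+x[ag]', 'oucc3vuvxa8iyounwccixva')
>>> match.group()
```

The match spans [1:10] → 'ucc3vuvxa'.

'ucc3vuvxa'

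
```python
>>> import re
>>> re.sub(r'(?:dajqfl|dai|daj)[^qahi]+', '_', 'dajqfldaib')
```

Matches: at [0:7] → 'dajqfld'.
Each match is replaced by '_'.

'_aib'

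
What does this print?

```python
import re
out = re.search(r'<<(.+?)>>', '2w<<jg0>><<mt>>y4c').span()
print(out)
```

The `?` after the quantifier makes it lazy — it takes as little as possible before letting the rest of the pattern try.
The match spans [2:9] → '<<jg0>>'.

(2, 9)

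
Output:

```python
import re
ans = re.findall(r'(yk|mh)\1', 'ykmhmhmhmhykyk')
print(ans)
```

['mh', 'mh', 'yk']

After group 1 captures some text, `\1` only succeeds where that same text appears again.
One capturing group, so `findall` returns just the captured substring from each match — 3 in all.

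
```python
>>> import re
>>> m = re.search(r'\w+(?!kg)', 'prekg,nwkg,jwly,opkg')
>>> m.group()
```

`(?!…)`/`(?<!…)` only lets a position through if the neighbouring text does NOT match; no characters are consumed.
`re.search` tries every starting position until one works.
The match spans [0:5] → 'prekg'.

'prekg'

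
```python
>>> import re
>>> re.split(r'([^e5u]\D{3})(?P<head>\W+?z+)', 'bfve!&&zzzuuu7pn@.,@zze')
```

The pattern matches any character except [e5u], then exactly 3 of a non-digit (captured); then one or more of a non-word character (lazy), then one or more of a literal 'z' (captured as 'head').
Matches to split on: at [0:10] → 'bfve!&&zzz'; at [13:22] → '7pn@.,@zz'.
Because the pattern has a capturing group, `split` also inserts each captured text between the pieces.

['', 'bfve', '!&&zzz', 'uuu', '7pn@', '.,@zz', 'e']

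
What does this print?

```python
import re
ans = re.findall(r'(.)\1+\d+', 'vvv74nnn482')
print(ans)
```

`\1` has to match the exact text group 1 already captured.
One capturing group, so `findall` returns just the captured substring from each match — 2 in all.

['v', 'n']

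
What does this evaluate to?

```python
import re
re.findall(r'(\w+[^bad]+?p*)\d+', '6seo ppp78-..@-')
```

['6seo ppp']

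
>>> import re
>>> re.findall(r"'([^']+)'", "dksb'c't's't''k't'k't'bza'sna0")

Walking the string: at [4:7] match "'c'", group 1 = 'c'; at [8:11] match "'s'", group 1 = 's'; at [13:16] match "'k'", group 1 = 'k'; at [17:20] match "'k'", group 1 = 'k'; at [21:26] match "'bza'", group 1 = 'bza'.
One capturing group, so `findall` returns just the captured substring from each match — 5 in all.

['c', 's', 'k', 'k', 'bza']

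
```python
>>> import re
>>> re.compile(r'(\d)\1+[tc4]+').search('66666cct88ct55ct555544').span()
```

After group 1 captures some text, `\1` only succeeds where that same text appears again.
`search` walks the string left to right and returns the first match it finds.
The match spans [0:8] → '66666cct'.
Captured: group 1 = '6'.

(0, 8)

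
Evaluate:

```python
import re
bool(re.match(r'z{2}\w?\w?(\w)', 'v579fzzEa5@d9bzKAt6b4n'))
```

False

Pattern: exactly 2 of a literal 'z', then optionally a word character, then optionally a word character; then a word character (captured).
With `match`, the pattern is implicitly anchored at the beginning.
Here position 0 doesn't satisfy it, so the call returns None, and `bool(None)` is False.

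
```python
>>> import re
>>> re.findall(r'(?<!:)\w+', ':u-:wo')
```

['o']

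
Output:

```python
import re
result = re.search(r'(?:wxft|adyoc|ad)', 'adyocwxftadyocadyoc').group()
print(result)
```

Alternation isn't longest-match — the leftmost alternative that fits at this position is chosen.
The match spans [0:5] → 'adyoc'.

adyoc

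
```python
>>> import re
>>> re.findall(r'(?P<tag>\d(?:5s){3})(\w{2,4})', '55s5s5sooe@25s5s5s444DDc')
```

The pattern matches a digit, then the literal '5s' repeated 3 times (captured as 'tag'); then 2 to 4 of a word character (captured).
Matches: at [0:10] match '55s5s5sooe', groups = ('55s5s5s', 'ooe'); at [11:22] match '25s5s5s444D', groups = ('25s5s5s', '444D').
2 groups means each result is a tuple of 2 captured strings — 2 here.

[('55s5s5s', 'ooe'), ('25s5s5s', '444D')]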